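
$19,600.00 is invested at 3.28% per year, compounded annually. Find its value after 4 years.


Formula: FV = P * (1 + r)^n
Substituting: FV = $19,600.00 * (1 + 0.0328)^4
Growth factor: (1.0328)^4 = 1.137797
FV = $19,600.00 * 1.137797 = $22,300.83

$22,300.83


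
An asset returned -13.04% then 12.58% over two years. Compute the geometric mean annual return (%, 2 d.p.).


Formula: Geometric mean = ((1+r1)*(1+r2))^(1/2) - 1
Product: (1 + -0.1304) * (1 + 0.1258) = 0.8696 * 1.1258 = 0.978996
Square root: 0.978996^0.5 = 0.989442
Geometric mean = 0.989442 - 1 = -0.010558
As percentage: -1.06%

-1.06%


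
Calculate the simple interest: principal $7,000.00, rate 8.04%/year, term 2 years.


Formula: I = P * r * t
Substituting: I = $7,000.00 * 0.0804 * 2
Step: I = $7,000.00 * 0.1608
I = $1,125.60

$1,125.60


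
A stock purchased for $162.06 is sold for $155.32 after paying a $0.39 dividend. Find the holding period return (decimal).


Formula: HPR = (P1 - P0 + D) / P0
Gain: $155.32 - $162.06 + $0.39 = -$6.35
HPR = -$6.35 / $162.06 = -0.0392

-0.0392


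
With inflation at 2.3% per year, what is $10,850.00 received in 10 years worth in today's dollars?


Formula: Real value = nominal / (1 + inflation)^years
Price level: (1 + 0.023)^10 = 1.255325
Real value = $10,850.00 / 1.255325 = $8,643.18

$8,643.18


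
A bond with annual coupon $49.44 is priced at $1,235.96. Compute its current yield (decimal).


Formula: Current yield = annual coupon / price
Substituting: CY = $49.44 / $1,235.96
CY = 0.040001

0.040001


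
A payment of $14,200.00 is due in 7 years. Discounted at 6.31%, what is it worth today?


Formula: PV = FV / (1 + r)^n
Substituting: PV = $14,200.00 / (1 + 0.0631)^7
Discount factor: (1.0631)^7 = 1.534684
PV = $14,200.00 / 1.534684 = $9,252.72

$9,252.72


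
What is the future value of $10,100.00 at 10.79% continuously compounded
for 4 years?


Formula: FV = P * e^(r*t)
Exponent: r*t = 0.1079 * 4 = 0.4316
e^(0.4316) = 1.539719
FV = $10,100.00 * 1.539719 = $15,551.16

$15,551.16


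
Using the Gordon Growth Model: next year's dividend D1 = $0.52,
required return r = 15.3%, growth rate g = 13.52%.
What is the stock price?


Formula: P = D1 / (r - g)
Spread: r - g = 0.153 - 0.1352 = 0.0178
Substituting: P = $0.52 / 0.0178
P = $29.21

$29.21


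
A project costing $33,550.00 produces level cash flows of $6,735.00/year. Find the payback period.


Formula: Payback = investment / annual cash flow
Substituting: Payback = $33,550.00 / $6,735.00
Payback = 4.9814 years

4.9814 years


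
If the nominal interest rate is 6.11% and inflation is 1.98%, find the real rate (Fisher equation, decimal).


Formula: (1 + r_real) = (1 + r_nom) / (1 + inflation)
Substituting: (1 + r_real) = 1.0611 / 1.0198
(1 + r_real) = 1.040498
r_real = 1.040498 - 1 = 0.040498

0.040498


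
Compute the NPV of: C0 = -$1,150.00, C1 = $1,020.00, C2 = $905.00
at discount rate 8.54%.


Formula: NPV = C0 + C1/(1+r) + C2/(1+r)^2
Discount C1: $1,020.00 / (1 + 0.0854) = $939.75
Discount C2: $905.00 / (1 + 0.0854)^2 = $768.19
NPV = -$1,150.00 + $939.75 + $768.19 = $557.94

$557.94


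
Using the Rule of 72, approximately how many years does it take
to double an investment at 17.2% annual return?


Formula: Years ≈ 72 / r
Substituting: Years ≈ 72 / 17.2
Years ≈ 4.2

4.2 years


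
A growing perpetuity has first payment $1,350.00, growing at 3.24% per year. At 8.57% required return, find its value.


Formula: PV = C / (r - g)
Spread: r - g = 0.0857 - 0.0324 = 0.0533
Substituting: PV = $1,350.00 / 0.0533
PV = $25,328.33

$25,328.33


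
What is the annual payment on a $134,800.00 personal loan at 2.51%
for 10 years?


Formula: PMT = PV * r / (1 - (1+r)^(-n))
Denominator: 1 - (1 + 0.0251)^(-10) = 0.219563
Numerator: $134,800.00 * 0.0251 = 3383.48
PMT = 3383.48 / 0.219563 = $15,410.04

$15,410.04


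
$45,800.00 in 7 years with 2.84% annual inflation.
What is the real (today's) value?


Formula: Real value = nominal / (1 + inflation)^years
Price level: (1 + 0.0284)^7 = 1.216563
Real value = $45,800.00 / 1.216563 = $37,647.05

$37,647.05


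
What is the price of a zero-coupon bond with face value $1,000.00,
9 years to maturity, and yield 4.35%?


Formula: Price = FV / (1 + r)^n
Substituting: Price = $1,000.00 / (1 + 0.0435)^9
Discount factor: (1.0435)^9 = 1.467007
Price = $1,000.00 / 1.467007 = $681.66

$681.66


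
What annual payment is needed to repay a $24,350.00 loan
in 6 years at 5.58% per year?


Formula: PMT = PV * r / (1 - (1+r)^(-n))
Denominator: 1 - (1 + 0.0558)^(-6) = 0.278045
Numerator: $24,350.00 * 0.0558 = 1358.73
PMT = 1358.73 / 0.278045 = $4,886.72

$4,886.72


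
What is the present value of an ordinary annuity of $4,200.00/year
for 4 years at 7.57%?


Formula: PV = PMT * (1 - (1+r)^(-n)) / r
Discount factor: (1 + 0.0757)^(-4) = 0.746853
Bracket: 1 - 0.746853 = 0.253147
PV = $4,200.00 * 0.253147 / 0.0757 = $14,045.13

$14,045.13


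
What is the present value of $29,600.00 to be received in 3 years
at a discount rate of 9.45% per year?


Formula: PV = FV / (1 + r)^n
Substituting: PV = $29,600.00 / (1 + 0.0945)^3
Discount factor: (1.0945)^3 = 1.311135
PV = $29,600.00 / 1.311135 = $22,575.87

$22,575.87


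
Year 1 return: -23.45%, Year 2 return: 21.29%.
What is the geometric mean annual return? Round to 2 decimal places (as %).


Formula: Geometric mean = ((1+r1)*(1+r2))^(1/2) - 1
Product: (1 + -0.2345) * (1 + 0.2129) = 0.7655 * 1.2129 = 0.928475
Square root: 0.928475^0.5 = 0.963574
Geometric mean = 0.963574 - 1 = -0.036426
As percentage: -3.64%

-3.64%


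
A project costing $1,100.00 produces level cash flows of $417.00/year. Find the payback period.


Formula: Payback = investment / annual cash flow
Substituting: Payback = $1,100.00 / $417.00
Payback = 2.6379 years

2.6379 years


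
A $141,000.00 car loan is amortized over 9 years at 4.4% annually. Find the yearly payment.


Formula: PMT = PV * r / (1 - (1+r)^(-n))
Denominator: 1 - (1 + 0.044)^(-9) = 0.321272
Numerator: $141,000.00 * 0.044 = 6204.0
PMT = 6204.0 / 0.321272 = $19,310.72

$19,310.72


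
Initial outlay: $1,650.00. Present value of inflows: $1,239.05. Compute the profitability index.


Formula: PI = PV(cash flows) / initial investment
Substituting: PI = $1,239.05 / $1,650.00
PI = 0.7509

0.7509


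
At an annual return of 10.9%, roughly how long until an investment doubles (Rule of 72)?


Formula: Years ≈ 72 / r
Substituting: Years ≈ 72 / 10.9
Years ≈ 6.6

6.6 years


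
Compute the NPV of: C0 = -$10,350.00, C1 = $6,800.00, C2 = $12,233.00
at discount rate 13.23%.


Formula: NPV = C0 + C1/(1+r) + C2/(1+r)^2
Discount C1: $6,800.00 / (1 + 0.1323) = $6,005.48
Discount C2: $12,233.00 / (1 + 0.1323)^2 = $9,541.35
NPV = -$10,350.00 + $6,005.48 + $9,541.35 = $5,196.83

$5,196.83


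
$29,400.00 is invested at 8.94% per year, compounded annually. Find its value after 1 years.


Formula: FV = P * (1 + r)^n
Substituting: FV = $29,400.00 * (1 + 0.0894)^1
Growth factor: (1.0894)^1 = 1.0894
FV = $29,400.00 * 1.0894 = $32,028.36

$32,028.36


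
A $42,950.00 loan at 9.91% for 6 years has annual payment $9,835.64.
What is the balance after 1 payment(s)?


Formula: Balance = PV*(1+r)^k - PMT*((1+r)^k - 1)/r
Growth: (1 + 0.0991)^1 = 1.0991
Accumulated factor: ((1+r)^k - 1)/r = 1.0
Balance = $42,950.00 * 1.0991 - $9,835.64 * 1.0
Balance = $37,370.71

$37,370.71


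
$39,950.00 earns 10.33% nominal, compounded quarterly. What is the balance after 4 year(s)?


Formula: FV = P * (1 + r/m)^(m*t)
Period rate: r/m = 0.1033 / 4 = 0.025825
Total periods: m*t = 4 * 4 = 16
Growth factor: (1 + 0.025825)^16 = 1.503739
FV = $39,950.00 * 1.503739 = $60,074.37

$60,074.37


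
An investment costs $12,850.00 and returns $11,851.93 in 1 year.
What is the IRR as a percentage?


Formula: IRR = C1/C0 - 1
Substituting: IRR = $11,851.93 / $12,850.00 - 1
Ratio: 0.922329 - 1 = -0.077671
IRR = -7.7671%

-7.7671%


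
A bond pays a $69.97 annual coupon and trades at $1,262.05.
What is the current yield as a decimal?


Formula: Current yield = annual coupon / price
Substituting: CY = $69.97 / $1,262.05
CY = 0.055442

0.055442


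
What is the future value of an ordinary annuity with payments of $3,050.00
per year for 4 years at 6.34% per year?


Formula: FV = PMT * ((1+r)^n - 1) / r
Growth factor: (1 + 0.0634)^4 = 1.278753
Numerator: 1.278753 - 1 = 0.278753
FV = $3,050.00 * 0.278753 / 0.0634 = $13,410.04

$13,410.04


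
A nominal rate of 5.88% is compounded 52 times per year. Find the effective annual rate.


Formula: EAR = (1 + r/m)^m - 1
Period rate: r/m = 0.0588 / 52 = 0.001131
Compounding: (1 + 0.001131)^52 = 1.060528
EAR = 1.060528 - 1 = 0.060528

0.060528


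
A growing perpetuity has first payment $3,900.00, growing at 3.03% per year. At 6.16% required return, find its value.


Formula: PV = C / (r - g)
Spread: r - g = 0.0616 - 0.0303 = 0.0313
Substituting: PV = $3,900.00 / 0.0313
PV = $124,600.64

$124,600.64


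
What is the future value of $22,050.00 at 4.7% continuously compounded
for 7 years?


Formula: FV = P * e^(r*t)
Exponent: r*t = 0.047 * 7 = 0.329
e^(0.329) = 1.389578
FV = $22,050.00 * 1.389578 = $30,640.19

$30,640.19


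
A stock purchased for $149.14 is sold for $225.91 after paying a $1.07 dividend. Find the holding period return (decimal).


Formula: HPR = (P1 - P0 + D) / P0
Gain: $225.91 - $149.14 + $1.07 = $77.84
HPR = $77.84 / $149.14 = 0.5219

0.5219


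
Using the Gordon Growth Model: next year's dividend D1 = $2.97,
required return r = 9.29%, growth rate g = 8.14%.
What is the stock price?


Formula: P = D1 / (r - g)
Spread: r - g = 0.0929 - 0.0814 = 0.0115
Substituting: P = $2.97 / 0.0115
P = $258.26

$258.26


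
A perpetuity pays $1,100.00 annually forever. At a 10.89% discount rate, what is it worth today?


Formula: PV = C / r
Substituting: PV = $1,100.00 / 0.1089
PV = $10,101.01

$10,101.01


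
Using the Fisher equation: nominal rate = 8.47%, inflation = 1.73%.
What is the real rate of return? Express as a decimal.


Formula: (1 + r_real) = (1 + r_nom) / (1 + inflation)
Substituting: (1 + r_real) = 1.0847 / 1.0173
(1 + r_real) = 1.066254
r_real = 1.066254 - 1 = 0.066254

0.066254


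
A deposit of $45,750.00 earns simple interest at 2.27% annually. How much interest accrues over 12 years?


Formula: I = P * r * t
Substituting: I = $45,750.00 * 0.0227 * 12
Step: I = $45,750.00 * 0.2724
I = $12,462.30

$12,462.30


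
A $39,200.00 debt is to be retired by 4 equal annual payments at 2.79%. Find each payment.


Formula: PMT = PV * r / (1 - (1+r)^(-n))
Denominator: 1 - (1 + 0.0279)^(-4) = 0.10423
Numerator: $39,200.00 * 0.0279 = 1093.68
PMT = 1093.68 / 0.10423 = $10,492.95

$10,492.95


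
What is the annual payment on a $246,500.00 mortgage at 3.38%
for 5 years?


Formula: PMT = PV * r / (1 - (1+r)^(-n))
Denominator: 1 - (1 + 0.0338)^(-5) = 0.153129
Numerator: $246,500.00 * 0.0338 = 8331.7
PMT = 8331.7 / 0.153129 = $54,409.75

$54,409.75


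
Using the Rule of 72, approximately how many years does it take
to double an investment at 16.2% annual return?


Formula: Years ≈ 72 / r
Substituting: Years ≈ 72 / 16.2
Years ≈ 4.4

4.4 years


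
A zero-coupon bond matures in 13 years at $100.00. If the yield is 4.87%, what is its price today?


Formula: Price = FV / (1 + r)^n
Substituting: Price = $100.00 / (1 + 0.0487)^13
Discount factor: (1.0487)^13 = 1.855524
Price = $100.00 / 1.855524 = $53.89

$53.89


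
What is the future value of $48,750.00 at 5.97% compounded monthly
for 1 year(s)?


Formula: FV = P * (1 + r/m)^(m*t)
Period rate: r/m = 0.0597 / 12 = 0.004975
Total periods: m*t = 12 * 1 = 12
Growth factor: (1 + 0.004975)^12 = 1.061361
FV = $48,750.00 * 1.061361 = $51,741.35

$51,741.35


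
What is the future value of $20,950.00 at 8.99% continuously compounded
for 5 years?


Formula: FV = P * e^(r*t)
Exponent: r*t = 0.0899 * 5 = 0.4495
e^(0.4495) = 1.567528
FV = $20,950.00 * 1.567528 = $32,839.72

$32,839.72


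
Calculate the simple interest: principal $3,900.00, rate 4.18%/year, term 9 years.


Formula: I = P * r * t
Substituting: I = $3,900.00 * 0.0418 * 9
Step: I = $3,900.00 * 0.3762
I = $1,467.18

$1,467.18


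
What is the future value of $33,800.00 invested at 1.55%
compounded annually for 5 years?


Formula: FV = P * (1 + r)^n
Substituting: FV = $33,800.00 * (1 + 0.0155)^5
Growth factor: (1.0155)^5 = 1.07994
FV = $33,800.00 * 1.07994 = $36,501.97

$36,501.97


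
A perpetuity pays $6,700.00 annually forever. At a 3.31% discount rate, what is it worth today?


Formula: PV = C / r
Substituting: PV = $6,700.00 / 0.0331
PV = $202,416.92

$202,416.92


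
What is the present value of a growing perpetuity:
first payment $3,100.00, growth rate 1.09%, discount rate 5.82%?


Formula: PV = C / (r - g)
Spread: r - g = 0.0582 - 0.0109 = 0.0473
Substituting: PV = $3,100.00 / 0.0473
PV = $65,539.11

$65,539.11


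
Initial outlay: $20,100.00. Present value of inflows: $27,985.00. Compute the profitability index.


Formula: PI = PV(cash flows) / initial investment
Substituting: PI = $27,985.00 / $20,100.00
PI = 1.3923

1.3923


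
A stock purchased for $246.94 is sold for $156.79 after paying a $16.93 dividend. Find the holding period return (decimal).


Formula: HPR = (P1 - P0 + D) / P0
Gain: $156.79 - $246.94 + $16.93 = -$73.22
HPR = -$73.22 / $246.94 = -0.2965

-0.2965


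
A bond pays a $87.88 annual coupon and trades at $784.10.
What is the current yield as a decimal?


Formula: Current yield = annual coupon / price
Substituting: CY = $87.88 / $784.10
CY = 0.112078

0.112078


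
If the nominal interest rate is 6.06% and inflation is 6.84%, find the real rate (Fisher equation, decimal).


Formula: (1 + r_real) = (1 + r_nom) / (1 + inflation)
Substituting: (1 + r_real) = 1.0606 / 1.0684
(1 + r_real) = 0.992699
r_real = 0.992699 - 1 = -0.007301

-0.007301


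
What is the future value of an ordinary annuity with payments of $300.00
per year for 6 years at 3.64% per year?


Formula: FV = PMT * ((1+r)^n - 1) / r
Growth factor: (1 + 0.0364)^6 = 1.239266
Numerator: 1.239266 - 1 = 0.239266
FV = $300.00 * 0.239266 / 0.0364 = $1,971.97

$1,971.97


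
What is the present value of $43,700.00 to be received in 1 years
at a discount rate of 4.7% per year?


Formula: PV = FV / (1 + r)^n
Substituting: PV = $43,700.00 / (1 + 0.047)^1
Discount factor: (1.047)^1 = 1.047
PV = $43,700.00 / 1.047 = $41,738.30

$41,738.30


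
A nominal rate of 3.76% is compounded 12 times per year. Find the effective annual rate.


Formula: EAR = (1 + r/m)^m - 1
Period rate: r/m = 0.0376 / 12 = 0.003133
Compounding: (1 + 0.003133)^12 = 1.038255
EAR = 1.038255 - 1 = 0.038255

0.038255


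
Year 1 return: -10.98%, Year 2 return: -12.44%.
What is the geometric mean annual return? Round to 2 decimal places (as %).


Formula: Geometric mean = ((1+r1)*(1+r2))^(1/2) - 1
Product: (1 + -0.1098) * (1 + -0.1244) = 0.8902 * 0.8756 = 0.779459
Square root: 0.779459^0.5 = 0.88287
Geometric mean = 0.88287 - 1 = -0.11713
As percentage: -11.71%

-11.71%


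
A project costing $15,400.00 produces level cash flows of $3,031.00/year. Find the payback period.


Formula: Payback = investment / annual cash flow
Substituting: Payback = $15,400.00 / $3,031.00
Payback = 5.0808 years

5.0808 years


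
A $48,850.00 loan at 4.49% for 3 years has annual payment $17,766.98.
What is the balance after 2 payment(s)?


Formula: Balance = PV*(1+r)^k - PMT*((1+r)^k - 1)/r
Growth: (1 + 0.0449)^2 = 1.091816
Accumulated factor: ((1+r)^k - 1)/r = 2.0449
Balance = $48,850.00 * 1.091816 - $17,766.98 * 2.0449
Balance = $17,003.51

$17,003.51


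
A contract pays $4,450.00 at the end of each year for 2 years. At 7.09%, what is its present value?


Formula: PV = PMT * (1 - (1+r)^(-n)) / r
Discount factor: (1 + 0.0709)^(-2) = 0.871971
Bracket: 1 - 0.871971 = 0.128029
PV = $4,450.00 * 0.128029 / 0.0709 = $8,035.66

$8,035.66


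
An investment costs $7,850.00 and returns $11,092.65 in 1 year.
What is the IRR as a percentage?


Formula: IRR = C1/C0 - 1
Substituting: IRR = $11,092.65 / $7,850.00 - 1
Ratio: 1.413076 - 1 = 0.413076
IRR = 41.3076%

41.3076%


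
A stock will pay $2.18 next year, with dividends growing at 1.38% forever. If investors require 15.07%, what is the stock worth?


Formula: P = D1 / (r - g)
Spread: r - g = 0.1507 - 0.0138 = 0.1369
Substituting: P = $2.18 / 0.1369
P = $15.92

$15.92


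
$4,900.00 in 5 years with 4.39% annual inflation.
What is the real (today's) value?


Formula: Real value = nominal / (1 + inflation)^years
Price level: (1 + 0.0439)^5 = 1.239637
Real value = $4,900.00 / 1.239637 = $3,952.77

$3,952.77


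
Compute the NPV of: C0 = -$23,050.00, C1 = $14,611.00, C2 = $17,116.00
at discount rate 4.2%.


Formula: NPV = C0 + C1/(1+r) + C2/(1+r)^2
Discount C1: $14,611.00 / (1 + 0.042) = $14,022.07
Discount C2: $17,116.00 / (1 + 0.042)^2 = $15,764.02
NPV = -$23,050.00 + $14,022.07 + $15,764.02 = $6,736.09

$6,736.09


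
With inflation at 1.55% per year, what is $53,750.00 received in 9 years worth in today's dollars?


Formula: Real value = nominal / (1 + inflation)^years
Price level: (1 + 0.0155)^9 = 1.148469
Real value = $53,750.00 / 1.148469 = $46,801.43

$46,801.43


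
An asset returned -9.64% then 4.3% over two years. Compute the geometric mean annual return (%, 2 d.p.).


Formula: Geometric mean = ((1+r1)*(1+r2))^(1/2) - 1
Product: (1 + -0.0964) * (1 + 0.043) = 0.9036 * 1.043 = 0.942455
Square root: 0.942455^0.5 = 0.970801
Geometric mean = 0.970801 - 1 = -0.029199
As percentage: -2.92%

-2.92%


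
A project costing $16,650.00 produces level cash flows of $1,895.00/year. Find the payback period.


Formula: Payback = investment / annual cash flow
Substituting: Payback = $16,650.00 / $1,895.00
Payback = 8.7863 years

8.7863 years


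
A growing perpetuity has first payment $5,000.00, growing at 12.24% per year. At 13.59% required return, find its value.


Formula: PV = C / (r - g)
Spread: r - g = 0.1359 - 0.1224 = 0.0135
Substituting: PV = $5,000.00 / 0.0135
PV = $370,370.37

$370,370.37


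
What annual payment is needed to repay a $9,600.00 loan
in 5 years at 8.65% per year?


Formula: PMT = PV * r / (1 - (1+r)^(-n))
Denominator: 1 - (1 + 0.0865)^(-5) = 0.339533
Numerator: $9,600.00 * 0.0865 = 830.4
PMT = 830.4 / 0.339533 = $2,445.71

$2,445.71


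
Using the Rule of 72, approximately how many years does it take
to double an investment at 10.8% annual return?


Formula: Years ≈ 72 / r
Substituting: Years ≈ 72 / 10.8
Years ≈ 6.7

6.7 years


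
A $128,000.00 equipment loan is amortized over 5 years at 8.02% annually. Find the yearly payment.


Formula: PMT = PV * r / (1 - (1+r)^(-n))
Denominator: 1 - (1 + 0.0802)^(-5) = 0.320047
Numerator: $128,000.00 * 0.0802 = 10265.6
PMT = 10265.6 / 0.320047 = $32,075.33

$32,075.33


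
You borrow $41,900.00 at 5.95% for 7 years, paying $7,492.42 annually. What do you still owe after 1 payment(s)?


Formula: Balance = PV*(1+r)^k - PMT*((1+r)^k - 1)/r
Growth: (1 + 0.0595)^1 = 1.0595
Accumulated factor: ((1+r)^k - 1)/r = 1.0
Balance = $41,900.00 * 1.0595 - $7,492.42 * 1.0
Balance = $36,900.63

$36,900.63


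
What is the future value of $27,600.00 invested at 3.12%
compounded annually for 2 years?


Formula: FV = P * (1 + r)^n
Substituting: FV = $27,600.00 * (1 + 0.0312)^2
Growth factor: (1.0312)^2 = 1.063373
FV = $27,600.00 * 1.063373 = $29,349.11

$29,349.11


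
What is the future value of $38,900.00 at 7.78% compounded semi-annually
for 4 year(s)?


Formula: FV = P * (1 + r/m)^(m*t)
Period rate: r/m = 0.0778 / 2 = 0.0389
Total periods: m*t = 2 * 4 = 8
Growth factor: (1 + 0.0389)^8 = 1.357032
FV = $38,900.00 * 1.357032 = $52,788.53

$52,788.53


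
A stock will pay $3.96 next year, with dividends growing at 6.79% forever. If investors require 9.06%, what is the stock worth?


Formula: P = D1 / (r - g)
Spread: r - g = 0.0906 - 0.0679 = 0.0227
Substituting: P = $3.96 / 0.0227
P = $174.45

$174.45


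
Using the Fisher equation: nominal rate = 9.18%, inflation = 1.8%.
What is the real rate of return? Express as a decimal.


Formula: (1 + r_real) = (1 + r_nom) / (1 + inflation)
Substituting: (1 + r_real) = 1.0918 / 1.018
(1 + r_real) = 1.072495
r_real = 1.072495 - 1 = 0.072495

0.072495


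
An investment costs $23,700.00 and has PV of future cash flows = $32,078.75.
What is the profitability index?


Formula: PI = PV(cash flows) / initial investment
Substituting: PI = $32,078.75 / $23,700.00
PI = 1.3535

1.3535


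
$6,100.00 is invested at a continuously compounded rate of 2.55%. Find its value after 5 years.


Formula: FV = P * e^(r*t)
Exponent: r*t = 0.0255 * 5 = 0.1275
e^(0.1275) = 1.135985
FV = $6,100.00 * 1.135985 = $6,929.51

$6,929.51


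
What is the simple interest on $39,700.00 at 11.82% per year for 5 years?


Formula: I = P * r * t
Substituting: I = $39,700.00 * 0.1182 * 5
Step: I = $39,700.00 * 0.591
I = $23,462.70

$23,462.70


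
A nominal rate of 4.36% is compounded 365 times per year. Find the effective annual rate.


Formula: EAR = (1 + r/m)^m - 1
Period rate: r/m = 0.0436 / 365 = 0.000119
Compounding: (1 + 0.000119)^365 = 1.044562
EAR = 1.044562 - 1 = 0.044562

0.044562


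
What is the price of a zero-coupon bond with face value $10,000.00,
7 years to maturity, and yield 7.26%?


Formula: Price = FV / (1 + r)^n
Substituting: Price = $10,000.00 / (1 + 0.0726)^7
Discount factor: (1.0726)^7 = 1.633295
Price = $10,000.00 / 1.633295 = $6,122.59

$6,122.59


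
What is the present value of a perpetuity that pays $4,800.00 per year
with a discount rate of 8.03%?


Formula: PV = C / r
Substituting: PV = $4,800.00 / 0.0803
PV = $59,775.84

$59,775.84


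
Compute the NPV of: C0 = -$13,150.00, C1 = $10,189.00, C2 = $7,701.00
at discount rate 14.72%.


Formula: NPV = C0 + C1/(1+r) + C2/(1+r)^2
Discount C1: $10,189.00 / (1 + 0.1472) = $8,881.62
Discount C2: $7,701.00 / (1 + 0.1472)^2 = $5,851.52
NPV = -$13,150.00 + $8,881.62 + $5,851.52 = $1,583.15

$1,583.15


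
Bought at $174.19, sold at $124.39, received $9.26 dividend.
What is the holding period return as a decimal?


Formula: HPR = (P1 - P0 + D) / P0
Gain: $124.39 - $174.19 + $9.26 = -$40.54
HPR = -$40.54 / $174.19 = -0.2327

-0.2327


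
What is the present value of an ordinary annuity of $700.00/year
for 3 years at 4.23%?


Formula: PV = PMT * (1 - (1+r)^(-n)) / r
Discount factor: (1 + 0.0423)^(-3) = 0.883124
Bracket: 1 - 0.883124 = 0.116876
PV = $700.00 * 0.116876 / 0.0423 = $1,934.11

$1,934.11


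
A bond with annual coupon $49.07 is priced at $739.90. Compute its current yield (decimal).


Formula: Current yield = annual coupon / price
Substituting: CY = $49.07 / $739.90
CY = 0.06632

0.06632


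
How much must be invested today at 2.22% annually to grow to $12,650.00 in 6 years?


Formula: PV = FV / (1 + r)^n
Substituting: PV = $12,650.00 / (1 + 0.0222)^6
Discount factor: (1.0222)^6 = 1.140815
PV = $12,650.00 / 1.140815 = $11,088.56

$11,088.56


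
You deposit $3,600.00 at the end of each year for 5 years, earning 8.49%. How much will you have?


Formula: FV = PMT * ((1+r)^n - 1) / r
Growth factor: (1 + 0.0849)^5 = 1.502964
Numerator: 1.502964 - 1 = 0.502964
FV = $3,600.00 * 0.502964 / 0.0849 = $21,327.09

$21,327.09


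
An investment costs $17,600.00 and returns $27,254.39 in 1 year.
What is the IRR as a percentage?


Formula: IRR = C1/C0 - 1
Substituting: IRR = $27,254.39 / $17,600.00 - 1
Ratio: 1.548545 - 1 = 0.548545
IRR = 54.8545%

54.8545%


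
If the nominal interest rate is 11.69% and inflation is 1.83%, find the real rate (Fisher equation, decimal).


Formula: (1 + r_real) = (1 + r_nom) / (1 + inflation)
Substituting: (1 + r_real) = 1.1169 / 1.0183
(1 + r_real) = 1.096828
r_real = 1.096828 - 1 = 0.096828

0.096828


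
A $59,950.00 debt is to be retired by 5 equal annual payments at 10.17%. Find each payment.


Formula: PMT = PV * r / (1 - (1+r)^(-n))
Denominator: 1 - (1 + 0.1017)^(-5) = 0.383855
Numerator: $59,950.00 * 0.1017 = 6096.915
PMT = 6096.915 / 0.383855 = $15,883.40

$15,883.40


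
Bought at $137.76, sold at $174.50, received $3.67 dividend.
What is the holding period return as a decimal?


Formula: HPR = (P1 - P0 + D) / P0
Gain: $174.50 - $137.76 + $3.67 = $40.41
HPR = $40.41 / $137.76 = 0.2933

0.2933


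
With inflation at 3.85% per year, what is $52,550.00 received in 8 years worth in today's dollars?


Formula: Real value = nominal / (1 + inflation)^years
Price level: (1 + 0.0385)^8 = 1.352857
Real value = $52,550.00 / 1.352857 = $38,843.71

$38,843.71


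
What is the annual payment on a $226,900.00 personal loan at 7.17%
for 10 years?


Formula: PMT = PV * r / (1 - (1+r)^(-n))
Denominator: 1 - (1 + 0.0717)^(-10) = 0.499657
Numerator: $226,900.00 * 0.0717 = 16268.73
PMT = 16268.73 / 0.499657 = $32,559.79

$32,559.79


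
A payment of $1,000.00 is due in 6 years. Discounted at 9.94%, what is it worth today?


Formula: PV = FV / (1 + r)^n
Substituting: PV = $1,000.00 / (1 + 0.0994)^6
Discount factor: (1.0994)^6 = 1.765771
PV = $1,000.00 / 1.765771 = $566.32

$566.32


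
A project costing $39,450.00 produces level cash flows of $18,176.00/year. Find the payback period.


Formula: Payback = investment / annual cash flow
Substituting: Payback = $39,450.00 / $18,176.00
Payback = 2.1704 years

2.1704 years


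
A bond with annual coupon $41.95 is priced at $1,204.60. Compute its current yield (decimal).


Formula: Current yield = annual coupon / price
Substituting: CY = $41.95 / $1,204.60
CY = 0.034825

0.034825


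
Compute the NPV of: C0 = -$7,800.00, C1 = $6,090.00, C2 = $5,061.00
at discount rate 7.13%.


Formula: NPV = C0 + C1/(1+r) + C2/(1+r)^2
Discount C1: $6,090.00 / (1 + 0.0713) = $5,684.68
Discount C2: $5,061.00 / (1 + 0.0713)^2 = $4,409.75
NPV = -$7,800.00 + $5,684.68 + $4,409.75 = $2,294.43

$2,294.43


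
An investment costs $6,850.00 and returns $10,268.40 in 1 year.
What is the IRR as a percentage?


Formula: IRR = C1/C0 - 1
Substituting: IRR = $10,268.40 / $6,850.00 - 1
Ratio: 1.499036 - 1 = 0.499036
IRR = 49.9036%

49.9036%


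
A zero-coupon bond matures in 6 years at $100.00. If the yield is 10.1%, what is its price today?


Formula: Price = FV / (1 + r)^n
Substituting: Price = $100.00 / (1 + 0.101)^6
Discount factor: (1.101)^6 = 1.781246
Price = $100.00 / 1.781246 = $56.14

$56.14


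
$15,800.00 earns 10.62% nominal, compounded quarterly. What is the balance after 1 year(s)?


Formula: FV = P * (1 + r/m)^(m*t)
Period rate: r/m = 0.1062 / 4 = 0.02655
Total periods: m*t = 4 * 1 = 4
Growth factor: (1 + 0.02655)^4 = 1.110505
FV = $15,800.00 * 1.110505 = $17,545.98

$17,545.98


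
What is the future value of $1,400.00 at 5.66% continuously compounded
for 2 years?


Formula: FV = P * e^(r*t)
Exponent: r*t = 0.0566 * 2 = 0.1132
e^(0.1132) = 1.119856
FV = $1,400.00 * 1.119856 = $1,567.80

$1,567.80


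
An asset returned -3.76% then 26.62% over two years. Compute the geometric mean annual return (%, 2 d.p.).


Formula: Geometric mean = ((1+r1)*(1+r2))^(1/2) - 1
Product: (1 + -0.0376) * (1 + 0.2662) = 0.9624 * 1.2662 = 1.218591
Square root: 1.218591^0.5 = 1.103898
Geometric mean = 1.103898 - 1 = 0.103898
As percentage: 10.39%

10.39%


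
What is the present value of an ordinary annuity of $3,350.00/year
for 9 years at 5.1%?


Formula: PV = PMT * (1 - (1+r)^(-n)) / r
Discount factor: (1 + 0.051)^(-9) = 0.63911
Bracket: 1 - 0.63911 = 0.36089
PV = $3,350.00 * 0.36089 / 0.051 = $23,705.53

$23,705.53


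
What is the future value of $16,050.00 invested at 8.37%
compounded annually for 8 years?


Formula: FV = P * (1 + r)^n
Substituting: FV = $16,050.00 * (1 + 0.0837)^8
Growth factor: (1.0837)^8 = 1.902272
FV = $16,050.00 * 1.902272 = $30,531.46

$30,531.46


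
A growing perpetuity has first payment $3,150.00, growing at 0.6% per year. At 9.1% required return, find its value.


Formula: PV = C / (r - g)
Spread: r - g = 0.091 - 0.006 = 0.085
Substituting: PV = $3,150.00 / 0.085
PV = $37,058.82

$37,058.82


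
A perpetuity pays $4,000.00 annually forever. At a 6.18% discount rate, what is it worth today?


Formula: PV = C / r
Substituting: PV = $4,000.00 / 0.0618
PV = $64,724.92

$64,724.92


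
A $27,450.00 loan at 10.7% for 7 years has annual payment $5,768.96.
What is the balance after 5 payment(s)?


Formula: Balance = PV*(1+r)^k - PMT*((1+r)^k - 1)/r
Growth: (1 + 0.107)^5 = 1.66241
Accumulated factor: ((1+r)^k - 1)/r = 6.190746
Balance = $27,450.00 * 1.66241 - $5,768.96 * 6.190746
Balance = $9,918.98

$9,918.98


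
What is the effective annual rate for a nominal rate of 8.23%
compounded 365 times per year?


Formula: EAR = (1 + r/m)^m - 1
Period rate: r/m = 0.0823 / 365 = 0.000225
Compounding: (1 + 0.000225)^365 = 1.085771
EAR = 1.085771 - 1 = 0.085771

0.085771


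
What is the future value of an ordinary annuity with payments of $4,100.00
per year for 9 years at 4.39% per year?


Formula: FV = PMT * ((1+r)^n - 1) / r
Growth factor: (1 + 0.0439)^9 = 1.472075
Numerator: 1.472075 - 1 = 0.472075
FV = $4,100.00 * 0.472075 / 0.0439 = $44,089.05

$44,089.05


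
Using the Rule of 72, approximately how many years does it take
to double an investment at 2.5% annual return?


Formula: Years ≈ 72 / r
Substituting: Years ≈ 72 / 2.5
Years ≈ 28.8

28.8 years


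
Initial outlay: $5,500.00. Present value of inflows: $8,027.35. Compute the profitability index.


Formula: PI = PV(cash flows) / initial investment
Substituting: PI = $8,027.35 / $5,500.00
PI = 1.4595

1.4595


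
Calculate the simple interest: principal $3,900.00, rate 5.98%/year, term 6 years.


Formula: I = P * r * t
Substituting: I = $3,900.00 * 0.0598 * 6
Step: I = $3,900.00 * 0.3588
I = $1,399.32

$1,399.32


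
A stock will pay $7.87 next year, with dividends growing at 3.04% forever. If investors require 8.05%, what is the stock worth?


Formula: P = D1 / (r - g)
Spread: r - g = 0.0805 - 0.0304 = 0.0501
Substituting: P = $7.87 / 0.0501
P = $157.09

$157.09


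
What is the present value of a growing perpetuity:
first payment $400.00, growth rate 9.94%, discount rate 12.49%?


Formula: PV = C / (r - g)
Spread: r - g = 0.1249 - 0.0994 = 0.0255
Substituting: PV = $400.00 / 0.0255
PV = $15,686.27

$15,686.27


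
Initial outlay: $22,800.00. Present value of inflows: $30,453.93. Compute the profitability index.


Formula: PI = PV(cash flows) / initial investment
Substituting: PI = $30,453.93 / $22,800.00
PI = 1.3357

1.3357


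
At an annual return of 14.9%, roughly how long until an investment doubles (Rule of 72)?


Formula: Years ≈ 72 / r
Substituting: Years ≈ 72 / 14.9
Years ≈ 4.8

4.8 years


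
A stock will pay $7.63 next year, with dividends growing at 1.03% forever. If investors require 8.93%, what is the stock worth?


Formula: P = D1 / (r - g)
Spread: r - g = 0.0893 - 0.0103 = 0.079
Substituting: P = $7.63 / 0.079
P = $96.58

$96.58


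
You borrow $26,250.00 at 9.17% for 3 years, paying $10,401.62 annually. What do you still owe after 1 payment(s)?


Formula: Balance = PV*(1+r)^k - PMT*((1+r)^k - 1)/r
Growth: (1 + 0.0917)^1 = 1.0917
Accumulated factor: ((1+r)^k - 1)/r = 1.0
Balance = $26,250.00 * 1.0917 - $10,401.62 * 1.0
Balance = $18,255.51

$18,255.51


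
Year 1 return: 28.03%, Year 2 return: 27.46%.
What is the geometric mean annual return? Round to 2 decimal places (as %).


Formula: Geometric mean = ((1+r1)*(1+r2))^(1/2) - 1
Product: (1 + 0.2803) * (1 + 0.2746) = 1.2803 * 1.2746 = 1.63187
Square root: 1.63187^0.5 = 1.277447
Geometric mean = 1.277447 - 1 = 0.277447
As percentage: 27.74%

27.74%


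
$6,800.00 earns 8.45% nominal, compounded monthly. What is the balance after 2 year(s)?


Formula: FV = P * (1 + r/m)^(m*t)
Period rate: r/m = 0.0845 / 12 = 0.007042
Total periods: m*t = 12 * 2 = 24
Growth factor: (1 + 0.007042)^24 = 1.183419
FV = $6,800.00 * 1.183419 = $8,047.25

$8,047.25


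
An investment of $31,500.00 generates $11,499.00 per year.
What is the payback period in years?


Formula: Payback = investment / annual cash flow
Substituting: Payback = $31,500.00 / $11,499.00
Payback = 2.7394 years

2.7394 years


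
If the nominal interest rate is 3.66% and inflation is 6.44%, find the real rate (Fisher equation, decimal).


Formula: (1 + r_real) = (1 + r_nom) / (1 + inflation)
Substituting: (1 + r_real) = 1.0366 / 1.0644
(1 + r_real) = 0.973882
r_real = 0.973882 - 1 = -0.026118

-0.026118


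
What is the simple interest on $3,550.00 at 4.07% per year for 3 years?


Formula: I = P * r * t
Substituting: I = $3,550.00 * 0.0407 * 3
Step: I = $3,550.00 * 0.1221
I = $433.46

$433.46


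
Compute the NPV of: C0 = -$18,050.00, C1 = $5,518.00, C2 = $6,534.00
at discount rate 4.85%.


Formula: NPV = C0 + C1/(1+r) + C2/(1+r)^2
Discount C1: $5,518.00 / (1 + 0.0485) = $5,262.76
Discount C2: $6,534.00 / (1 + 0.0485)^2 = $5,943.50
NPV = -$18,050.00 + $5,262.76 + $5,943.50 = -$6,843.74

-$6,843.74


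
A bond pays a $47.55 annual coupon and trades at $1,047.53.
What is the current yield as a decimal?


Formula: Current yield = annual coupon / price
Substituting: CY = $47.55 / $1,047.53
CY = 0.045392

0.045392


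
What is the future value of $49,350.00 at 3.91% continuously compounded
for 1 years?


Formula: FV = P * e^(r*t)
Exponent: r*t = 0.0391 * 1 = 0.0391
e^(0.0391) = 1.039874
FV = $49,350.00 * 1.039874 = $51,317.80

$51,317.80


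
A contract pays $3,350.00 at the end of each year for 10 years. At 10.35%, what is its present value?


Formula: PV = PMT * (1 - (1+r)^(-n)) / r
Discount factor: (1 + 0.1035)^(-10) = 0.373488
Bracket: 1 - 0.373488 = 0.626512
PV = $3,350.00 * 0.626512 / 0.1035 = $20,278.41

$20,278.41


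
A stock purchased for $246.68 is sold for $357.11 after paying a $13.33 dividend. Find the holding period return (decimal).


Formula: HPR = (P1 - P0 + D) / P0
Gain: $357.11 - $246.68 + $13.33 = $123.76
HPR = $123.76 / $246.68 = 0.5017

0.5017


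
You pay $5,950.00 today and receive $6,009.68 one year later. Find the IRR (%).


Formula: IRR = C1/C0 - 1
Substituting: IRR = $6,009.68 / $5,950.00 - 1
Ratio: 1.01003 - 1 = 0.01003
IRR = 1.003%

1.003%


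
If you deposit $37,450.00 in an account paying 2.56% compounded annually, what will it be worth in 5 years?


Formula: FV = P * (1 + r)^n
Substituting: FV = $37,450.00 * (1 + 0.0256)^5
Growth factor: (1.0256)^5 = 1.134724
FV = $37,450.00 * 1.134724 = $42,495.40

$42,495.40


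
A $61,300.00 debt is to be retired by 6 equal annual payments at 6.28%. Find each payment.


Formula: PMT = PV * r / (1 - (1+r)^(-n))
Denominator: 1 - (1 + 0.0628)^(-6) = 0.30611
Numerator: $61,300.00 * 0.0628 = 3849.64
PMT = 3849.64 / 0.30611 = $12,576.01

$12,576.01


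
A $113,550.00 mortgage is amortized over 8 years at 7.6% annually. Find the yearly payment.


Formula: PMT = PV * r / (1 - (1+r)^(-n))
Denominator: 1 - (1 + 0.076)^(-8) = 0.443453
Numerator: $113,550.00 * 0.076 = 8629.8
PMT = 8629.8 / 0.443453 = $19,460.46

$19,460.46


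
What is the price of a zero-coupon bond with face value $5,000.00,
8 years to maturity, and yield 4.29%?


Formula: Price = FV / (1 + r)^n
Substituting: Price = $5,000.00 / (1 + 0.0429)^8
Discount factor: (1.0429)^8 = 1.399398
Price = $5,000.00 / 1.399398 = $3,572.96

$3,572.96


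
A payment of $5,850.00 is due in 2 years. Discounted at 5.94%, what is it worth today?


Formula: PV = FV / (1 + r)^n
Substituting: PV = $5,850.00 / (1 + 0.0594)^2
Discount factor: (1.0594)^2 = 1.122328
PV = $5,850.00 / 1.122328 = $5,212.38

$5,212.38


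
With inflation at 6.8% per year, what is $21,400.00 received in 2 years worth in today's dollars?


Formula: Real value = nominal / (1 + inflation)^years
Price level: (1 + 0.068)^2 = 1.140624
Real value = $21,400.00 / 1.140624 = $18,761.66

$18,761.66


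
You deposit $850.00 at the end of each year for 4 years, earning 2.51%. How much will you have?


Formula: FV = PMT * ((1+r)^n - 1) / r
Growth factor: (1 + 0.0251)^4 = 1.104244
Numerator: 1.104244 - 1 = 0.104244
FV = $850.00 * 0.104244 / 0.0251 = $3,530.17

$3,530.17


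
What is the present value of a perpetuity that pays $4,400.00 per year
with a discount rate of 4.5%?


Formula: PV = C / r
Substituting: PV = $4,400.00 / 0.045
PV = $97,777.78

$97,777.78


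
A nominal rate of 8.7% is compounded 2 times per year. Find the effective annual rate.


Formula: EAR = (1 + r/m)^m - 1
Period rate: r/m = 0.087 / 2 = 0.0435
Compounding: (1 + 0.0435)^2 = 1.088892
EAR = 1.088892 - 1 = 0.088892

0.088892


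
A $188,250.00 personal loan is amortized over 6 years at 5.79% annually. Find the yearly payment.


Formula: PMT = PV * r / (1 - (1+r)^(-n))
Denominator: 1 - (1 + 0.0579)^(-6) = 0.286601
Numerator: $188,250.00 * 0.0579 = 10899.675
PMT = 10899.675 / 0.286601 = $38,030.79

$38,030.79


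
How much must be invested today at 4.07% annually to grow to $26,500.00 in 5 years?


Formula: PV = FV / (1 + r)^n
Substituting: PV = $26,500.00 / (1 + 0.0407)^5
Discount factor: (1.0407)^5 = 1.220753
PV = $26,500.00 / 1.220753 = $21,707.91

$21,707.91


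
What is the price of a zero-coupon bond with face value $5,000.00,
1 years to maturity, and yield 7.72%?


Formula: Price = FV / (1 + r)^n
Substituting: Price = $5,000.00 / (1 + 0.0772)^1
Discount factor: (1.0772)^1 = 1.0772
Price = $5,000.00 / 1.0772 = $4,641.66

$4,641.66


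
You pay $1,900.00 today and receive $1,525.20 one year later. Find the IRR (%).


Formula: IRR = C1/C0 - 1
Substituting: IRR = $1,525.20 / $1,900.00 - 1
Ratio: 0.802737 - 1 = -0.197263
IRR = -19.7263%

-19.7263%


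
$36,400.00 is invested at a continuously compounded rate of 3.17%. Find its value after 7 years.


Formula: FV = P * e^(r*t)
Exponent: r*t = 0.0317 * 7 = 0.2219
e^(0.2219) = 1.248447
FV = $36,400.00 * 1.248447 = $45,443.45

$45,443.45


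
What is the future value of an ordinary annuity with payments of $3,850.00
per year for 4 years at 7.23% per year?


Formula: FV = PMT * ((1+r)^n - 1) / r
Growth factor: (1 + 0.0723)^4 = 1.322103
Numerator: 1.322103 - 1 = 0.322103
FV = $3,850.00 * 0.322103 / 0.0723 = $17,152.09

$17,152.09


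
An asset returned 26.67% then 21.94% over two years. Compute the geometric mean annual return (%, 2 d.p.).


Formula: Geometric mean = ((1+r1)*(1+r2))^(1/2) - 1
Product: (1 + 0.2667) * (1 + 0.2194) = 1.2667 * 1.2194 = 1.544614
Square root: 1.544614^0.5 = 1.242825
Geometric mean = 1.242825 - 1 = 0.242825
As percentage: 24.28%

24.28%


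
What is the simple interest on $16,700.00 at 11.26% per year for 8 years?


Formula: I = P * r * t
Substituting: I = $16,700.00 * 0.1126 * 8
Step: I = $16,700.00 * 0.9008
I = $15,043.36

$15,043.36


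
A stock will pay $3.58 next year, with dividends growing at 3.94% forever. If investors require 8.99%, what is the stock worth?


Formula: P = D1 / (r - g)
Spread: r - g = 0.0899 - 0.0394 = 0.0505
Substituting: P = $3.58 / 0.0505
P = $70.89

$70.89


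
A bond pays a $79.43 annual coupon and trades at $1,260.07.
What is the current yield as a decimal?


Formula: Current yield = annual coupon / price
Substituting: CY = $79.43 / $1,260.07
CY = 0.063036

0.063036


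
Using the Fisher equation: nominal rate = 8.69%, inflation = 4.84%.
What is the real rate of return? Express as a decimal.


Formula: (1 + r_real) = (1 + r_nom) / (1 + inflation)
Substituting: (1 + r_real) = 1.0869 / 1.0484
(1 + r_real) = 1.036723
r_real = 1.036723 - 1 = 0.036723

0.036723
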